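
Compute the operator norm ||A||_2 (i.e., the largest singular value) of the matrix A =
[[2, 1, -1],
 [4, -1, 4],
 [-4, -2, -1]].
||A||_2 = sqrt((48 + sqrt(2196))/2) ≈ 6.887 (= sqrt(largest eigenvalue of A^T A))

||A||_2 = sigma_max(A) = sqrt(lambda_max(A^T A)). Form the symmetric matrix M = A^T A =
[[36, 6, 18],
 [6, 6, -3],
 [18, -3, 18]].
Its characteristic polynomial (trace, sum of principal 2x2 minors, determinant of M give the coefficients) is
  p(λ) = det(λ I - M) = λ^3 - 60λ^2 + 603λ - 324.
By the rational root theorem any rational root is an integer divisor of 324. Testing λ = 12: p(12) = 1728 - 8640 + 7236 - 324 = 0, so λ = 12 is a root. Dividing out (λ - 12) leaves p(λ) = (λ - 12)(λ^2 - 48λ + 27). For λ^2 - 48λ + 27 the discriminant is 2196. It is nonnegative but not a perfect square, so the roots are real and irrational: λ = (48 ± sqrt(2196))/2 ≈ 47.4307, 0.5693.
So the eigenvalues of A^T A are ≈ 0.5693, 12, 47.4307 (all ≥ 0, as they must be for A^T A). The largest is λ_max = (48 + sqrt(2196))/2 ≈ 47.4307, hence ||A||_2 = sqrt(λ_max) = sqrt((48 + sqrt(2196))/2) ≈ 6.887.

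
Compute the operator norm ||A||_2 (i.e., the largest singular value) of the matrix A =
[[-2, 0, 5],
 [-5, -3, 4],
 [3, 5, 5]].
||A||_2 ≈ 8.5158 (= sqrt(largest eigenvalue of A^T A))

||A||_2 = sigma_max(A) = sqrt(lambda_max(A^T A)). Form the symmetric matrix M = A^T A =
[[38, 30, -15],
 [30, 34, 13],
 [-15, 13, 66]].
Its characteristic polynomial (trace, sum of principal 2x2 minors, determinant of M give the coefficients) is
  p(λ) = det(λ I - M) = λ^3 - 138λ^2 + 4750λ - 100.
No integer candidate from the rational root theorem (±divisors of 100) is a root, so the roots are irrational. The cubic discriminant is Δ = 1121151200 > 0, so there are three distinct real roots. p(0) = -100 and p(1) = 4513 have opposite signs, so a root lies in (0, 1); Newton's method refines it to λ ≈ 0.0211. p(65) = 225 and p(66) = -232 have opposite signs, so a root lies in (65, 66); Newton's method refines it to λ ≈ 65.4606. p(72) = -244 and p(73) = 265 have opposite signs, so a root lies in (72, 73); Newton's method refines it to λ ≈ 72.5184. Check (Vieta): the three roots sum to 138, matching tr M = 138.
So the eigenvalues of A^T A are ≈ 0.0211, 65.4606, 72.5184 (all ≥ 0, as they must be for A^T A). The largest is λ_max ≈ 72.5184, hence ||A||_2 = sqrt(λ_max) ≈ 8.5158.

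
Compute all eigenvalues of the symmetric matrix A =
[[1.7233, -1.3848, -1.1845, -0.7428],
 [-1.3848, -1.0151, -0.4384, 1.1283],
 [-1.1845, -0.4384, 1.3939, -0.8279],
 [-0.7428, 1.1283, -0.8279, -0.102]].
sigma(A) ≈ {-2, -1, 2, 3}

A is real symmetric, so its spectrum consists of real eigenvalues. Expanding the characteristic polynomial of the displayed matrix gives
  det(λ I - A) = p(λ) = λ^4 + (-2)λ^3 + (-7)λ^2 + (8)λ + (11.9989).
Solving p(λ) = 0 yields eigenvalues ≈ -2, -1, 2, 3. (A is shown rounded to 4 decimals, so these recover the underlying integer eigenvalues to within that precision.)
Verification: the trace of A = 2 equals the sum of eigenvalues 2, and det(A) ≈ 11.9989 matches the eigenvalue product 12.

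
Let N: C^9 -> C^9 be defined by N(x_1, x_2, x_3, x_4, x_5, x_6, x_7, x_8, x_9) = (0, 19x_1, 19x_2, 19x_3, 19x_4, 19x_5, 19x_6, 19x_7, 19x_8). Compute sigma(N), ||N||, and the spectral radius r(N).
sigma(N) = {0}; ||N|| = 19; r(N) = 0. (N is nilpotent with N^9 = 0.)

On C^9, N is a strictly lower-triangular matrix with 19 on the subdiagonal and zeros elsewhere, so its characteristic polynomial is lambda^9 and every eigenvalue is 0: sigma(N) = {0}. For the operator norm, N e_i = 19e_{i+1} for i = 1, ..., 8 and N e_9 = 0, so the singular values of N are 19 (with multiplicity 8) and 0; hence ||N|| = 19. The spectral radius r(N) = max|lambda| = 0. Note ||N|| > r(N) — characteristic of non-normal nilpotent operators. Indeed N^9 = 0.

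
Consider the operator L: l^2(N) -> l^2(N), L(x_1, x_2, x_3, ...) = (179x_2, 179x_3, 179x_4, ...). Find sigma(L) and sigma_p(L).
sigma(L) = closed disk {z in C : |z| ≤ 179}; sigma_p(L) = open disk {z in C : |z| < 179}

Note L = 179·V where V is the unit left shift (V x)_k = x_{k+1}; so sigma(L) = 179·sigma(V) and ||L|| = 179||V||. ||L x||^2 = 32041sum_{k≥2} |x_k|^2 ≤ 32041||x||^2, with equality on {x : x_1 = 0}, so ||L|| = 179. For any lambda with |lambda| < 179, set r = lambda/179 (|r| < 1); the vector x = (1, r, r^2, ...) is in l^2 and satisfies L x = 179(r, r^2, ...) = lambda x, so lambda is an eigenvalue. On the boundary |lambda| = 179 the geometric series diverges, so no l^2 eigenvector exists, but these lambda lie in the approximate point spectrum. Hence sigma(L) is the closed disk of radius 179 and sigma_p(L) is the open disk.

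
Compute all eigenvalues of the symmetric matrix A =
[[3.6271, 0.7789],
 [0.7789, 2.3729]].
sigma(A) ≈ {2, 4}

A is real symmetric, so its spectrum consists of real eigenvalues. Expanding the characteristic polynomial of the displayed matrix gives
  det(λ I - A) = p(λ) = λ^2 + (-6)λ + (8).
Solving p(λ) = 0 yields eigenvalues ≈ 2, 4. (A is shown rounded to 4 decimals, so these recover the underlying integer eigenvalues to within that precision.)
Verification: the trace of A = 6 equals the sum of eigenvalues 6, and det(A) ≈ 8.0001 matches the eigenvalue product 8.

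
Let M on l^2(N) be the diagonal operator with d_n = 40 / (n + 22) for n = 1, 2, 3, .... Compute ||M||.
||M|| = 40/23 (attained at n = 1)

For M diagonal, ||M|| = sup_n |d_n| = sup_n 40/(n + 22). This is positive and strictly decreasing in n, so the supremum is attained at n = 1: d_1 = 40/(1 + 22) = 40/23. Hence ||M|| = 40/23.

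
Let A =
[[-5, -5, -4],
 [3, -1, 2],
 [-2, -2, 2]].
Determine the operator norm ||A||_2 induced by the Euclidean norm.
||A||_2 ≈ 8.588 (= sqrt(largest eigenvalue of A^T A))

||A||_2 = sigma_max(A) = sqrt(lambda_max(A^T A)). Form the symmetric matrix M = A^T A =
[[38, 26, 22],
 [26, 30, 14],
 [22, 14, 24]].
Its characteristic polynomial (trace, sum of principal 2x2 minors, determinant of M give the coefficients) is
  p(λ) = det(λ I - M) = λ^3 - 92λ^2 + 1416λ - 5184.
No integer candidate from the rational root theorem (±divisors of 5184) is a root, so the roots are irrational. The cubic discriminant is Δ = 897629184 > 0, so there are three distinct real roots. p(5) = -279 and p(6) = 216 have opposite signs, so a root lies in (5, 6); Newton's method refines it to λ ≈ 5.5256. p(12) = 288 and p(13) = -127 have opposite signs, so a root lies in (12, 13); Newton's method refines it to λ ≈ 12.7203. p(73) = -3067 and p(74) = 1032 have opposite signs, so a root lies in (73, 74); Newton's method refines it to λ ≈ 73.7541. Check (Vieta): the three roots sum to 92, matching tr M = 92.
So the eigenvalues of A^T A are ≈ 5.5256, 12.7203, 73.7541 (all ≥ 0, as they must be for A^T A). The largest is λ_max ≈ 73.7541, hence ||A||_2 = sqrt(λ_max) ≈ 8.588.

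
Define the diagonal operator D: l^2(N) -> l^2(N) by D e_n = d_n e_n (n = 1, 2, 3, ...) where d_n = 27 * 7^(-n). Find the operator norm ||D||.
||D|| = 27/7 (attained at n = 1)

For D diagonal, ||D|| = sup_n |d_n|. The sequence d_n = 27 * 7^(-n) is positive and strictly decreasing (ratio 7^(-1) < 1), so the supremum is d_1 = 27/7. Hence ||D|| = 27/7.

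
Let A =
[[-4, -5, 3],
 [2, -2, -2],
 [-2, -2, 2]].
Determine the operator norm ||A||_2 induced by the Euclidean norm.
||A||_2 ≈ 7.8854 (= sqrt(largest eigenvalue of A^T A))

||A||_2 = sigma_max(A) = sqrt(lambda_max(A^T A)). Form the symmetric matrix M = A^T A =
[[24, 20, -20],
 [20, 33, -15],
 [-20, -15, 17]].
Its characteristic polynomial (trace, sum of principal 2x2 minors, determinant of M give the coefficients) is
  p(λ) = det(λ I - M) = λ^3 - 74λ^2 + 736λ - 64.
No integer candidate from the rational root theorem (±divisors of 64) is a root, so the roots are irrational. The cubic discriminant is Δ = 1330468864 > 0, so there are three distinct real roots. p(0) = -64 and p(1) = 599 have opposite signs, so a root lies in (0, 1); Newton's method refines it to λ ≈ 0.0877. p(11) = 409 and p(12) = -160 have opposite signs, so a root lies in (11, 12); Newton's method refines it to λ ≈ 11.7323. p(62) = -560 and p(63) = 2645 have opposite signs, so a root lies in (62, 63); Newton's method refines it to λ ≈ 62.1799. Check (Vieta): the three roots sum to 74, matching tr M = 74.
So the eigenvalues of A^T A are ≈ 0.0877, 11.7323, 62.1799 (all ≥ 0, as they must be for A^T A). The largest is λ_max ≈ 62.1799, hence ||A||_2 = sqrt(λ_max) ≈ 7.8854.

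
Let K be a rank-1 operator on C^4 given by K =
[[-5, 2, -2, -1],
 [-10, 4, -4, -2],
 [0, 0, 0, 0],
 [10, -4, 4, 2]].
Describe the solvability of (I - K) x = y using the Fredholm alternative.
(I - K) is singular (det(I - K) = 0, i.e. 1 ∈ sigma(K)). (I - K) x = y is solvable iff y ⊥ ker((I - K)^*) = span{(-5, 2, -2, -1)}, i.e. iff -5y_1 + 2y_2 - 2y_3 - y_4 = 0. When solvable, the solutions are x = y + c·(1, 2, 0, -2), c arbitrary (ker(I - K) = span{(1, 2, 0, -2)}, dimension 1).

K has rank 1, so it is an outer product K = u v^T: every row of K is a multiple of one row vector. Reading off the entries, u = (1, 2, 0, -2) and v = (-5, 2, -2, -1) (row i of K equals u_i·v^T). A rank-one matrix u v^T satisfies K u = u (v·u) and kills the (3)-dimensional subspace v^⊥, so its characteristic polynomial is lambda^3 (lambda - v·u) with v·u = tr K = 1. Hence the eigenvalues of I - K are 1 (multiplicity 3) and 1 - (1) = 0, so det(I - K) = 0. (Direct check: I - K =
[[6, -2, 2, 1],
 [10, -3, 4, 2],
 [0, 0, 1, 0],
 [-10, 4, -4, -1]]
has determinant 0.) So 1 is an eigenvalue of K and (I - K) is not invertible. The finite-dimensional Fredholm alternative says: either (I - K) is invertible, or ker(I - K) ≠ {0} and then range(I - K) = ker((I - K)^*)^⊥, with dim ker(I - K) = dim ker((I - K)^*). We are in the second case, so we need both kernels. Kernel of I - K: (I - K) u = u - u (v·u) = u - u = 0, so ker(I - K) = span{u} = span{(1, 2, 0, -2)} (it is exactly 1-dimensional because rank(I - K) = 3). Kernel of the adjoint: K is real, so (I - K)^* = I - K^T = I - v u^T, and (I - v u^T) v = v - v (u·v) = 0; hence ker((I - K)^*) = span{v} = span{(-5, 2, -2, -1)}. Therefore (I - K) x = y is solvable iff <y, v> = 0, i.e. iff -5y_1 + 2y_2 - 2y_3 - y_4 = 0. When this holds, K y = u (v·y) = 0, so (I - K) y = y and x = y is a particular solution; the full solution set is the line x = y + c·u = y + c·(1, 2, 0, -2), c ∈ C.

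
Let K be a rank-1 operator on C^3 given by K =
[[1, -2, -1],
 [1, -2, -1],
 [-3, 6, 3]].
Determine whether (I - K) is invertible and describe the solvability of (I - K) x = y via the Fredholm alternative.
(I - K) is invertible (det(I - K) = -1 ≠ 0), so for every y in C^3 the equation (I - K) x = y has a unique solution.

K has rank 1, so it is an outer product K = u v^T: every row of K is a multiple of one row vector. Reading off the entries, u = (1, 1, -3) and v = (1, -2, -1) (row i of K equals u_i·v^T). A rank-one matrix u v^T satisfies K u = u (v·u) and kills the (2)-dimensional subspace v^⊥, so its characteristic polynomial is lambda^2 (lambda - v·u) with v·u = tr K = 2. Hence the eigenvalues of I - K are 1 (multiplicity 2) and 1 - (2) = -1, so det(I - K) = -1. (Direct check: I - K =
[[0, 2, 1],
 [-1, 3, 1],
 [3, -6, -2]]
has determinant -1.) The finite-dimensional Fredholm alternative says: either (I - K) is invertible, or ker(I - K) ≠ {0} and then range(I - K) = ker((I - K)^*)^⊥, with dim ker(I - K) = dim ker((I - K)^*). Since det(I - K) ≠ 0, 1 is not an eigenvalue of K and ker(I - K) = {0}, so we are in the first case: for every y there is a unique x = (I - K)^(-1) y. Explicitly, by the Sherman–Morrison formula, (I - u v^T)^(-1) = I + u v^T/(1 - v·u), i.e. (I - K)^(-1) = I - K.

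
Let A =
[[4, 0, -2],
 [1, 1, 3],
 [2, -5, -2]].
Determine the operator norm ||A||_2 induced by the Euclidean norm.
||A||_2 ≈ 6.5265 (= sqrt(largest eigenvalue of A^T A))

||A||_2 = sigma_max(A) = sqrt(lambda_max(A^T A)). Form the symmetric matrix M = A^T A =
[[21, -9, -9],
 [-9, 26, 13],
 [-9, 13, 17]].
Its characteristic polynomial (trace, sum of principal 2x2 minors, determinant of M give the coefficients) is
  p(λ) = det(λ I - M) = λ^3 - 64λ^2 + 1014λ - 4356.
No integer candidate from the rational root theorem (±divisors of 4356) is a root, so the roots are irrational. The cubic discriminant is Δ = 49578480 > 0, so there are three distinct real roots. p(7) = -51 and p(8) = 172 have opposite signs, so a root lies in (7, 8); Newton's method refines it to λ ≈ 7.1988. p(14) = 40 and p(15) = -171 have opposite signs, so a root lies in (14, 15); Newton's method refines it to λ ≈ 14.2057. p(42) = -576 and p(43) = 417 have opposite signs, so a root lies in (42, 43); Newton's method refines it to λ ≈ 42.5955. Check (Vieta): the three roots sum to 64, matching tr M = 64.
So the eigenvalues of A^T A are ≈ 7.1988, 14.2057, 42.5955 (all ≥ 0, as they must be for A^T A). The largest is λ_max ≈ 42.5955, hence ||A||_2 = sqrt(λ_max) ≈ 6.5265.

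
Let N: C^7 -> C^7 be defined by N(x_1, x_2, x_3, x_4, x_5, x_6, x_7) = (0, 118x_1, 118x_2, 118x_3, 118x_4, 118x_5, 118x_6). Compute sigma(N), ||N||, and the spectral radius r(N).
sigma(N) = {0}; ||N|| = 118; r(N) = 0. (N is nilpotent with N^7 = 0.)

On C^7, N is a strictly lower-triangular matrix with 118 on the subdiagonal and zeros elsewhere, so its characteristic polynomial is lambda^7 and every eigenvalue is 0: sigma(N) = {0}. For the operator norm, N e_i = 118e_{i+1} for i = 1, ..., 6 and N e_7 = 0, so the singular values of N are 118 (with multiplicity 6) and 0; hence ||N|| = 118. The spectral radius r(N) = max|lambda| = 0. Note ||N|| > r(N) — characteristic of non-normal nilpotent operators. Indeed N^7 = 0.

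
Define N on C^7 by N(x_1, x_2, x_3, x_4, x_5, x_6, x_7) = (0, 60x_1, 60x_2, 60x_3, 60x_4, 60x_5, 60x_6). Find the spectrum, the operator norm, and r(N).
sigma(N) = {0}; ||N|| = 60; r(N) = 0. (N is nilpotent with N^7 = 0.)

On C^7, N is a strictly lower-triangular matrix with 60 on the subdiagonal and zeros elsewhere, so its characteristic polynomial is lambda^7 and every eigenvalue is 0: sigma(N) = {0}. For the operator norm, N e_i = 60e_{i+1} for i = 1, ..., 6 and N e_7 = 0, so the singular values of N are 60 (with multiplicity 6) and 0; hence ||N|| = 60. The spectral radius r(N) = max|lambda| = 0. Note ||N|| > r(N) — characteristic of non-normal nilpotent operators. Indeed N^7 = 0.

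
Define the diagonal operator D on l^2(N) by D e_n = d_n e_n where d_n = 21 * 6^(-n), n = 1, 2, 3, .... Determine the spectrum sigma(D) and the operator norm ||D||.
sigma(D) = {21 * 6^(-n) : n ≥ 1} ∪ {0}; ||D|| = 7/2

A bounded diagonal operator on l^2 with diagonal entries d_n has spectrum equal to the closure of {d_n : n ≥ 1}: every d_n is an eigenvalue (with eigenvector e_n), so {d_n} ⊂ sigma(D); the spectrum is closed, so its closure is too; and for lambda not in the closure, (D - lambda I) has bounded inverse (the diagonal entries 1/(d_n - lambda) are bounded). For our sequence d_n = 21 * 6^(-n), n = 1, 2, 3, ...:
  - {d_n} = {21 * 6^(-n) : n ≥ 1}; the only limit point is 0
  - closure = {21 * 6^(-n) : n ≥ 1} ∪ {0}
For the norm: a diagonal operator has ||D|| = sup_n |d_n|. Here d_n = 21 * 6^(-n) is positive and decreasing, so sup_n |d_n| = d_1 = 21/6 = 7/2. So ||D|| = 7/2.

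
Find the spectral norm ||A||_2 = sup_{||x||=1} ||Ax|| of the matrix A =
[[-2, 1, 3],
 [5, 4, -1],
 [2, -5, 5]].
||A||_2 ≈ 8.1301 (= sqrt(largest eigenvalue of A^T A))

||A||_2 = sigma_max(A) = sqrt(lambda_max(A^T A)). Form the symmetric matrix M = A^T A =
[[33, 8, -1],
 [8, 42, -26],
 [-1, -26, 35]].
Its characteristic polynomial (trace, sum of principal 2x2 minors, determinant of M give the coefficients) is
  p(λ) = det(λ I - M) = λ^3 - 110λ^2 + 3270λ - 24336.
No integer candidate from the rational root theorem (±divisors of 24336) is a root, so the roots are irrational. The cubic discriminant is Δ = 1531455408 > 0, so there are three distinct real roots. p(11) = -345 and p(12) = 792 have opposite signs, so a root lies in (11, 12); Newton's method refines it to λ ≈ 11.2897. p(32) = 432 and p(33) = -279 have opposite signs, so a root lies in (32, 33); Newton's method refines it to λ ≈ 32.6117. p(66) = -180 and p(67) = 1727 have opposite signs, so a root lies in (66, 67); Newton's method refines it to λ ≈ 66.0985. Check (Vieta): the three roots sum to 110, matching tr M = 110.
So the eigenvalues of A^T A are ≈ 11.2897, 32.6117, 66.0985 (all ≥ 0, as they must be for A^T A). The largest is λ_max ≈ 66.0985, hence ||A||_2 = sqrt(λ_max) ≈ 8.1301.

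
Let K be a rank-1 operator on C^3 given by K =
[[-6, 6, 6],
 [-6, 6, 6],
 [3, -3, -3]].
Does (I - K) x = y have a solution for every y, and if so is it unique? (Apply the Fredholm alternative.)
(I - K) is invertible (det(I - K) = 4 ≠ 0), so for every y in C^3 the equation (I - K) x = y has a unique solution.

K has rank 1, so it is an outer product K = u v^T: every row of K is a multiple of one row vector. Reading off the entries, u = (2, 2, -1) and v = (-3, 3, 3) (row i of K equals u_i·v^T). A rank-one matrix u v^T satisfies K u = u (v·u) and kills the (2)-dimensional subspace v^⊥, so its characteristic polynomial is lambda^2 (lambda - v·u) with v·u = tr K = -3. Hence the eigenvalues of I - K are 1 (multiplicity 2) and 1 - (-3) = 4, so det(I - K) = 4. (Direct check: I - K =
[[7, -6, -6],
 [6, -5, -6],
 [-3, 3, 4]]
has determinant 4.) The finite-dimensional Fredholm alternative says: either (I - K) is invertible, or ker(I - K) ≠ {0} and then range(I - K) = ker((I - K)^*)^⊥, with dim ker(I - K) = dim ker((I - K)^*). Since det(I - K) ≠ 0, 1 is not an eigenvalue of K and ker(I - K) = {0}, so we are in the first case: for every y there is a unique x = (I - K)^(-1) y. Explicitly, by the Sherman–Morrison formula, (I - u v^T)^(-1) = I + u v^T/(1 - v·u), i.e. (I - K)^(-1) = I + K/(4).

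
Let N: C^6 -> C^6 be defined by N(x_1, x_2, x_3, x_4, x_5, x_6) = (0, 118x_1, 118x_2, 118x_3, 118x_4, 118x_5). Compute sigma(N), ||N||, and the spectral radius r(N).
sigma(N) = {0}; ||N|| = 118; r(N) = 0. (N is nilpotent with N^6 = 0.)

On C^6, N is a strictly lower-triangular matrix with 118 on the subdiagonal and zeros elsewhere, so its characteristic polynomial is lambda^6 and every eigenvalue is 0: sigma(N) = {0}. For the operator norm, N e_i = 118e_{i+1} for i = 1, ..., 5 and N e_6 = 0, so the singular values of N are 118 (with multiplicity 5) and 0; hence ||N|| = 118. The spectral radius r(N) = max|lambda| = 0. Note ||N|| > r(N) — characteristic of non-normal nilpotent operators. Indeed N^6 = 0.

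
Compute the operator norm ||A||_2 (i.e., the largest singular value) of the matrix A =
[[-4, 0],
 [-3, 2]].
||A||_2 = sqrt((29 + sqrt(585))/2) ≈ 5.1569 (= sqrt(largest eigenvalue of A^T A))

||A||_2 = sigma_max(A) = sqrt(lambda_max(A^T A)). Form the symmetric matrix M = A^T A =
[[25, -6],
 [-6, 4]].
Its characteristic polynomial (trace, determinant of M give the coefficients) is
  p(λ) = det(λ I - M) = λ^2 - 29λ + 64.
For λ^2 - 29λ + 64 the discriminant is 585. It is nonnegative but not a perfect square, so the roots are real and irrational: λ = (29 ± sqrt(585))/2 ≈ 26.5934, 2.4066.
So the eigenvalues of A^T A are ≈ 2.4066, 26.5934 (all ≥ 0, as they must be for A^T A). The largest is λ_max = (29 + sqrt(585))/2 ≈ 26.5934, hence ||A||_2 = sqrt(λ_max) = sqrt((29 + sqrt(585))/2) ≈ 5.1569.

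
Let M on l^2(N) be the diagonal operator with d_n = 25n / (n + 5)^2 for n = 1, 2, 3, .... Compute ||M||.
||M|| = 5/4 (attained at n = 5)

For M diagonal, ||M|| = sup_n |d_n|. Treat f(x) = 25x / (x + 5)^2 for real x > 0. By the quotient rule, f'(x) = 25(5 - x)/(x + 5)^3, which is positive for x < 5 and negative for x > 5. So f has a unique maximum at x = 5, and since 5 is a positive integer, the supremum over n ≥ 1 is attained at n = 5: d_5 = 25·5/(5 + 5)^2 = 25·5/100 = 5/4. Hence ||M|| = 5/4.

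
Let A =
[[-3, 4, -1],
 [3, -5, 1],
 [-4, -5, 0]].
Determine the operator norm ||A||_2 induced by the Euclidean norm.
||A||_2 ≈ 8.3053 (= sqrt(largest eigenvalue of A^T A))

||A||_2 = sigma_max(A) = sqrt(lambda_max(A^T A)). Form the symmetric matrix M = A^T A =
[[34, -7, 6],
 [-7, 66, -9],
 [6, -9, 2]].
Its characteristic polynomial (trace, sum of principal 2x2 minors, determinant of M give the coefficients) is
  p(λ) = det(λ I - M) = λ^3 - 102λ^2 + 2278λ - 16.
No integer candidate from the rational root theorem (±divisors of 16) is a root, so the roots are irrational. The cubic discriminant is Δ = 6703549232 > 0, so there are three distinct real roots. p(0) = -16 and p(1) = 2161 have opposite signs, so a root lies in (0, 1); Newton's method refines it to λ ≈ 0.007. p(33) = 17 and p(34) = -1172 have opposite signs, so a root lies in (33, 34); Newton's method refines it to λ ≈ 33.0143. p(68) = -2328 and p(69) = 53 have opposite signs, so a root lies in (68, 69); Newton's method refines it to λ ≈ 68.9787. Check (Vieta): the three roots sum to 102, matching tr M = 102.
So the eigenvalues of A^T A are ≈ 0.007, 33.0143, 68.9787 (all ≥ 0, as they must be for A^T A). The largest is λ_max ≈ 68.9787, hence ||A||_2 = sqrt(λ_max) ≈ 8.3053.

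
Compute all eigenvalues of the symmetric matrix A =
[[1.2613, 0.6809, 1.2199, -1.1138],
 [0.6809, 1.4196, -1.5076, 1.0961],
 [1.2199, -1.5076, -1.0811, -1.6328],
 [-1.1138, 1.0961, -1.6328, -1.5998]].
sigma(A) ≈ {-3, -2, 2, 3}

A is real symmetric, so its spectrum consists of real eigenvalues. Expanding the characteristic polynomial of the displayed matrix gives
  det(λ I - A) = p(λ) = λ^4 + (0)λ^3 + (-13)λ^2 + (0)λ + (35.9987).
Solving p(λ) = 0 yields eigenvalues ≈ -3, -2, 2, 3. (A is shown rounded to 4 decimals, so these recover the underlying integer eigenvalues to within that precision.)
Verification: the trace of A = 0 equals the sum of eigenvalues 0, and det(A) ≈ 35.9987 matches the eigenvalue product 36.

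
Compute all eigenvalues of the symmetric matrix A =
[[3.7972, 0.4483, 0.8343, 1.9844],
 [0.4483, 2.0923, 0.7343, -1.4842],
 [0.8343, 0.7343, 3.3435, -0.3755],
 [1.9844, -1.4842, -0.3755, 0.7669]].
sigma(A) ≈ {-1, 2, 4, 5}

A is real symmetric, so its spectrum consists of real eigenvalues. Expanding the characteristic polynomial of the displayed matrix gives
  det(λ I - A) = p(λ) = λ^4 + (-10)λ^3 + (27)λ^2 + (-1.999)λ + (-40).
Solving p(λ) = 0 yields eigenvalues ≈ -1, 2, 4, 5. (A is shown rounded to 4 decimals, so these recover the underlying integer eigenvalues to within that precision.)
Verification: the trace of A = 10 equals the sum of eigenvalues 10, and det(A) ≈ -40.0000 matches the eigenvalue product -40.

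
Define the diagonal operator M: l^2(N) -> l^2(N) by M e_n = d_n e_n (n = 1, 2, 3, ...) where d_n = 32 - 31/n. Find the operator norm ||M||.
||M|| = 32

For a diagonal operator on l^2 with entries d_n, ||M|| = sup_n |d_n|. Here d_1 = 1, d_2 = 33/2, ..., and d_n = 32 - 31/n increases monotonically toward 32. All terms lie in [1, 32), so |d_n| = d_n and the supremum is the limit 32, which is not attained by any individual d_n. Hence ||M|| = 32.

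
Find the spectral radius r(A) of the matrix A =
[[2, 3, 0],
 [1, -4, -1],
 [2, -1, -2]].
r(A) ≈ 5.0365

The eigenvalues of A are the roots of its characteristic polynomial. With M = A (coefficients from the trace, the sum of principal 2x2 minors, and det A):
  p(λ) = det(λ I - M) = λ^3 + 4λ^2 - 8λ - 14.
No integer candidate from the rational root theorem (±divisors of 14) is a root, so the roots are irrational. The cubic discriminant is Δ = 9428 > 0, so there are three distinct real roots. p(-6) = -38 and p(-5) = 1 have opposite signs, so a root lies in (-6, -5); Newton's method refines it to λ ≈ -5.0365. p(-2) = 10 and p(-1) = -3 have opposite signs, so a root lies in (-2, -1); Newton's method refines it to λ ≈ -1.2277. p(2) = -6 and p(3) = 25 have opposite signs, so a root lies in (2, 3); Newton's method refines it to λ ≈ 2.2642. Check (Vieta): the three roots sum to -4, matching tr M = -4.
Thus the eigenvalues (to 4 decimals) are -5.0365 (modulus 5.0365); -1.2277 (modulus 1.2277); 2.2642 (modulus 2.2642). The spectral radius is the largest modulus: r(A) ≈ 5.0365. (Cross-check: r(A) ≤ ||A||_2 ≈ 5.2618; equality holds whenever A is normal, though it can also hold for some non-normal A.)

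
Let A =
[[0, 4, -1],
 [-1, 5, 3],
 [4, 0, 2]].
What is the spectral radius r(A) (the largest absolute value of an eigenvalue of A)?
r(A) ≈ 6.093

The eigenvalues of A are the roots of its characteristic polynomial. With M = A (coefficients from the trace, the sum of principal 2x2 minors, and det A):
  p(λ) = det(λ I - M) = λ^3 - 7λ^2 + 18λ - 76.
No integer candidate from the rational root theorem (±divisors of 76) is a root, so the roots are irrational. The cubic discriminant is Δ = -95308 < 0, so there is one real root and a complex-conjugate pair. p(6) = -4 and p(7) = 50 have opposite signs, so a root lies in (6, 7); Newton's method refines it to λ ≈ 6.093. Dividing out (λ - (6.093)) leaves approximately λ^2 - 0.907λ + 12.4734. For λ^2 - 0.907λ + 12.4734 the discriminant is -49.071. It is negative, so the remaining roots are the complex-conjugate pair λ ≈ 0.4535 ± 3.5025i. Their product equals the constant term, so |λ|^2 ≈ 12.4734 and |λ| ≈ 3.5318.
Thus the eigenvalues (to 4 decimals) are 6.093 (modulus 6.093); 0.4535 ± 3.5025i (modulus 3.5318). The spectral radius is the largest modulus: r(A) ≈ 6.093. (Cross-check: r(A) ≤ ||A||_2 ≈ 6.7271; equality holds whenever A is normal, though it can also hold for some non-normal A.)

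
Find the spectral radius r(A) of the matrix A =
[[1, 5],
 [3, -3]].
r(A) = (2 + sqrt(76))/2 ≈ 5.3589

The eigenvalues of A are the roots of its characteristic polynomial. With M = A (coefficients from the trace and determinant):
  p(λ) = det(λ I - M) = λ^2 + 2λ - 18.
For λ^2 + 2λ - 18 the discriminant is 76. It is nonnegative but not a perfect square, so the roots are real and irrational: λ = (-2 ± sqrt(76))/2 ≈ 3.3589, -5.3589.
Thus the eigenvalues (to 4 decimals) are 3.3589 (modulus 3.3589); -5.3589 (modulus 5.3589). The spectral radius is the largest modulus: r(A) = (2 + sqrt(76))/2 ≈ 5.3589. (Cross-check: r(A) ≤ ||A||_2 ≈ 5.8863; equality holds whenever A is normal, though it can also hold for some non-normal A.)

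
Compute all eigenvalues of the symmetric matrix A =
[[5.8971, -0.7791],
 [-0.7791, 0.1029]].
sigma(A) ≈ {0, 6}

A is real symmetric, so its spectrum consists of real eigenvalues. Expanding the characteristic polynomial of the displayed matrix gives
  det(λ I - A) = p(λ) = λ^2 + (-6)λ + (0).
Solving p(λ) = 0 yields eigenvalues ≈ 0, 6. (A is shown rounded to 4 decimals, so these recover the underlying integer eigenvalues to within that precision.)
Verification: the trace of A = 6 equals the sum of eigenvalues 6, and det(A) ≈ -0.0002 matches the eigenvalue product 0.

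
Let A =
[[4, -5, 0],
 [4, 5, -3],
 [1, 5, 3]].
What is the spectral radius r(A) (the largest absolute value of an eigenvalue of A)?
r(A) ≈ 7.114

The eigenvalues of A are the roots of its characteristic polynomial. With M = A (coefficients from the trace, the sum of principal 2x2 minors, and det A):
  p(λ) = det(λ I - M) = λ^3 - 12λ^2 + 82λ - 195.
No integer candidate from the rational root theorem (±divisors of 195) is a root, so the roots are irrational. The cubic discriminant is Δ = -157891 < 0, so there is one real root and a complex-conjugate pair. p(3) = -30 and p(4) = 5 have opposite signs, so a root lies in (3, 4); Newton's method refines it to λ ≈ 3.853. Dividing out (λ - (3.853)) leaves approximately λ^2 - 8.147λ + 50.6095. For λ^2 - 8.147λ + 50.6095 the discriminant is -136.0648. It is negative, so the remaining roots are the complex-conjugate pair λ ≈ 4.0735 ± 5.8323i. Their product equals the constant term, so |λ|^2 ≈ 50.6095 and |λ| ≈ 7.114.
Thus the eigenvalues (to 4 decimals) are 3.853 (modulus 3.853); 4.0735 ± 5.8323i (modulus 7.114). The spectral radius is the largest modulus: r(A) ≈ 7.114. (Cross-check: r(A) ≤ ||A||_2 ≈ 8.6952; equality holds whenever A is normal, though it can also hold for some non-normal A.)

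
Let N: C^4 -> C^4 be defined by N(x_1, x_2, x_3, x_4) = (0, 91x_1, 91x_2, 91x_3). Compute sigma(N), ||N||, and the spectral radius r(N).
sigma(N) = {0}; ||N|| = 91; r(N) = 0. (N is nilpotent with N^4 = 0.)

On C^4, N is a strictly lower-triangular matrix with 91 on the subdiagonal and zeros elsewhere, so its characteristic polynomial is lambda^4 and every eigenvalue is 0: sigma(N) = {0}. For the operator norm, N e_i = 91e_{i+1} for i = 1, ..., 3 and N e_4 = 0, so the singular values of N are 91 (with multiplicity 3) and 0; hence ||N|| = 91. The spectral radius r(N) = max|lambda| = 0. Note ||N|| > r(N) — characteristic of non-normal nilpotent operators. Indeed N^4 = 0.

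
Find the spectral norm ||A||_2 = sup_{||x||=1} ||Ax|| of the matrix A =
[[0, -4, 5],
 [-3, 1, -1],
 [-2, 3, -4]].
||A||_2 ≈ 8.4506 (= sqrt(largest eigenvalue of A^T A))

||A||_2 = sigma_max(A) = sqrt(lambda_max(A^T A)). Form the symmetric matrix M = A^T A =
[[13, -9, 11],
 [-9, 26, -33],
 [11, -33, 42]].
Its characteristic polynomial (trace, sum of principal 2x2 minors, determinant of M give the coefficients) is
  p(λ) = det(λ I - M) = λ^3 - 81λ^2 + 685λ - 25.
No integer candidate from the rational root theorem (±divisors of 25) is a root, so the roots are irrational. The cubic discriminant is Δ = 1764716000 > 0, so there are three distinct real roots. p(0) = -25 and p(1) = 580 have opposite signs, so a root lies in (0, 1); Newton's method refines it to λ ≈ 0.0367. p(9) = 308 and p(10) = -275 have opposite signs, so a root lies in (9, 10); Newton's method refines it to λ ≈ 9.5506. p(71) = -1800 and p(72) = 2639 have opposite signs, so a root lies in (71, 72); Newton's method refines it to λ ≈ 71.4128. Check (Vieta): the three roots sum to 81, matching tr M = 81.
So the eigenvalues of A^T A are ≈ 0.0367, 9.5506, 71.4128 (all ≥ 0, as they must be for A^T A). The largest is λ_max ≈ 71.4128, hence ||A||_2 = sqrt(λ_max) ≈ 8.4506.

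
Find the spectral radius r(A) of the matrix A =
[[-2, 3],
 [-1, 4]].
r(A) = (2 + sqrt(24))/2 ≈ 3.4495

The eigenvalues of A are the roots of its characteristic polynomial. With M = A (coefficients from the trace and determinant):
  p(λ) = det(λ I - M) = λ^2 - 2λ - 5.
For λ^2 - 2λ - 5 the discriminant is 24. It is nonnegative but not a perfect square, so the roots are real and irrational: λ = (2 ± sqrt(24))/2 ≈ 3.4495, -1.4495.
Thus the eigenvalues (to 4 decimals) are 3.4495 (modulus 3.4495); -1.4495 (modulus 1.4495). The spectral radius is the largest modulus: r(A) = (2 + sqrt(24))/2 ≈ 3.4495. (Cross-check: r(A) ≤ ||A||_2 ≈ 5.3983; equality holds whenever A is normal, though it can also hold for some non-normal A.)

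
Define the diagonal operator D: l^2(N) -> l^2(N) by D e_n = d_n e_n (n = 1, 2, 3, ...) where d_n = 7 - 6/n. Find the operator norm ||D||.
||D|| = 7

For a diagonal operator on l^2 with entries d_n, ||D|| = sup_n |d_n|. Here d_1 = 1, d_2 = 4, ..., and d_n = 7 - 6/n increases monotonically toward 7. All terms lie in [1, 7), so |d_n| = d_n and the supremum is the limit 7, which is not attained by any individual d_n. Hence ||D|| = 7.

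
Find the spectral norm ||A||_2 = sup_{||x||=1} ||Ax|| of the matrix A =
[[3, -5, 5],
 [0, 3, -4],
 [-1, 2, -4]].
||A||_2 ≈ 10.0323 (= sqrt(largest eigenvalue of A^T A))

||A||_2 = sigma_max(A) = sqrt(lambda_max(A^T A)). Form the symmetric matrix M = A^T A =
[[10, -17, 19],
 [-17, 38, -45],
 [19, -45, 57]].
Its characteristic polynomial (trace, sum of principal 2x2 minors, determinant of M give the coefficients) is
  p(λ) = det(λ I - M) = λ^3 - 105λ^2 + 441λ - 289.
No integer candidate from the rational root theorem (±divisors of 289) is a root, so the roots are irrational. The cubic discriminant is Δ = 701497584 > 0, so there are three distinct real roots. p(0) = -289 and p(1) = 48 have opposite signs, so a root lies in (0, 1); Newton's method refines it to λ ≈ 0.8105. p(3) = 116 and p(4) = -141 have opposite signs, so a root lies in (3, 4); Newton's method refines it to λ ≈ 3.5426. p(100) = -6189 and p(101) = 3448 have opposite signs, so a root lies in (100, 101); Newton's method refines it to λ ≈ 100.6469. Check (Vieta): the three roots sum to 105, matching tr M = 105.
So the eigenvalues of A^T A are ≈ 0.8105, 3.5426, 100.6469 (all ≥ 0, as they must be for A^T A). The largest is λ_max ≈ 100.6469, hence ||A||_2 = sqrt(λ_max) ≈ 10.0323.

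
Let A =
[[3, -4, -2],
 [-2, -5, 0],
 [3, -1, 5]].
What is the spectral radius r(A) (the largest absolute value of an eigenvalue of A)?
r(A) ≈ 5.8866

The eigenvalues of A are the roots of its characteristic polynomial. With M = A (coefficients from the trace, the sum of principal 2x2 minors, and det A):
  p(λ) = det(λ I - M) = λ^3 - 3λ^2 - 27λ + 149.
No integer candidate from the rational root theorem (±divisors of 149) is a root, so the roots are irrational. The cubic discriminant is Δ = -280800 < 0, so there is one real root and a complex-conjugate pair. p(-6) = -13 and p(-5) = 84 have opposite signs, so a root lies in (-6, -5); Newton's method refines it to λ ≈ -5.8866. Dividing out (λ - (-5.8866)) leaves approximately λ^2 - 8.8866λ + 25.3118. For λ^2 - 8.8866λ + 25.3118 the discriminant is -22.2755. It is negative, so the remaining roots are the complex-conjugate pair λ ≈ 4.4433 ± 2.3598i. Their product equals the constant term, so |λ|^2 ≈ 25.3118 and |λ| ≈ 5.0311.
Thus the eigenvalues (to 4 decimals) are -5.8866 (modulus 5.8866); 4.4433 ± 2.3598i (modulus 5.0311). The spectral radius is the largest modulus: r(A) ≈ 5.8866. (Cross-check: r(A) ≤ ||A||_2 ≈ 6.5765; equality holds whenever A is normal, though it can also hold for some non-normal A.)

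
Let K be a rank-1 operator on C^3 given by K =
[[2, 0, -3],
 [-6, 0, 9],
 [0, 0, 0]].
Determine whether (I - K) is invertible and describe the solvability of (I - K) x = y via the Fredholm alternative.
(I - K) is invertible (det(I - K) = -1 ≠ 0), so for every y in C^3 the equation (I - K) x = y has a unique solution.

K has rank 1, so it is an outer product K = u v^T: every row of K is a multiple of one row vector. Reading off the entries, u = (-1, 3, 0) and v = (-2, 0, 3) (row i of K equals u_i·v^T). A rank-one matrix u v^T satisfies K u = u (v·u) and kills the (2)-dimensional subspace v^⊥, so its characteristic polynomial is lambda^2 (lambda - v·u) with v·u = tr K = 2. Hence the eigenvalues of I - K are 1 (multiplicity 2) and 1 - (2) = -1, so det(I - K) = -1. (Direct check: I - K =
[[-1, 0, 3],
 [6, 1, -9],
 [0, 0, 1]]
has determinant -1.) The finite-dimensional Fredholm alternative says: either (I - K) is invertible, or ker(I - K) ≠ {0} and then range(I - K) = ker((I - K)^*)^⊥, with dim ker(I - K) = dim ker((I - K)^*). Since det(I - K) ≠ 0, 1 is not an eigenvalue of K and ker(I - K) = {0}, so we are in the first case: for every y there is a unique x = (I - K)^(-1) y. Explicitly, by the Sherman–Morrison formula, (I - u v^T)^(-1) = I + u v^T/(1 - v·u), i.e. (I - K)^(-1) = I - K.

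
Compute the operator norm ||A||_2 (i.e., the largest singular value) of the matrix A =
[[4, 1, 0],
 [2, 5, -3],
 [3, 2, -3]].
||A||_2 ≈ 7.9875 (= sqrt(largest eigenvalue of A^T A))

||A||_2 = sigma_max(A) = sqrt(lambda_max(A^T A)). Form the symmetric matrix M = A^T A =
[[29, 20, -15],
 [20, 30, -21],
 [-15, -21, 18]].
Its characteristic polynomial (trace, sum of principal 2x2 minors, determinant of M give the coefficients) is
  p(λ) = det(λ I - M) = λ^3 - 77λ^2 + 866λ - 1521.
No integer candidate from the rational root theorem (±divisors of 1521) is a root, so the roots are irrational. The cubic discriminant is Δ = 834251657 > 0, so there are three distinct real roots. p(2) = -89 and p(3) = 411 have opposite signs, so a root lies in (2, 3); Newton's method refines it to λ ≈ 2.1593. p(11) = 19 and p(12) = -489 have opposite signs, so a root lies in (11, 12); Newton's method refines it to λ ≈ 11.0407. p(63) = -2529 and p(64) = 655 have opposite signs, so a root lies in (63, 64); Newton's method refines it to λ ≈ 63.8. Check (Vieta): the three roots sum to 77, matching tr M = 77.
So the eigenvalues of A^T A are ≈ 2.1593, 11.0407, 63.8 (all ≥ 0, as they must be for A^T A). The largest is λ_max ≈ 63.8, hence ||A||_2 = sqrt(λ_max) ≈ 7.9875.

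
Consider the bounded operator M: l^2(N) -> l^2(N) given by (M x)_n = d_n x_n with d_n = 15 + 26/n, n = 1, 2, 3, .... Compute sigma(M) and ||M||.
sigma(M) = {15 + 26/n : n ≥ 1} ∪ {15}; ||M|| = 41

A bounded diagonal operator on l^2 with diagonal entries d_n has spectrum equal to the closure of {d_n : n ≥ 1}: every d_n is an eigenvalue (with eigenvector e_n), so {d_n} ⊂ sigma(M); the spectrum is closed, so its closure is too; and for lambda not in the closure, (M - lambda I) has bounded inverse (the diagonal entries 1/(d_n - lambda) are bounded). For our sequence d_n = 15 + 26/n, n = 1, 2, 3, ...:
  - {d_n} = {15 + 26/n : n ≥ 1}; the only limit point is 15
  - closure = {15 + 26/n : n ≥ 1} ∪ {15}
For the norm: a diagonal operator has ||M|| = sup_n |d_n|. Here d_n = 15 + 26/n is positive and decreasing, so sup_n |d_n| = d_1 = 15 + 26 = 41. So ||M|| = 41.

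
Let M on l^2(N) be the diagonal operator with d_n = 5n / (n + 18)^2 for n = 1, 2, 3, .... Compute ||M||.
||M|| = 5/72 (attained at n = 18)

For M diagonal, ||M|| = sup_n |d_n|. Treat f(x) = 5x / (x + 18)^2 for real x > 0. By the quotient rule, f'(x) = 5(18 - x)/(x + 18)^3, which is positive for x < 18 and negative for x > 18. So f has a unique maximum at x = 18, and since 18 is a positive integer, the supremum over n ≥ 1 is attained at n = 18: d_18 = 5·18/(18 + 18)^2 = 5·18/1296 = 5/72. Hence ||M|| = 5/72.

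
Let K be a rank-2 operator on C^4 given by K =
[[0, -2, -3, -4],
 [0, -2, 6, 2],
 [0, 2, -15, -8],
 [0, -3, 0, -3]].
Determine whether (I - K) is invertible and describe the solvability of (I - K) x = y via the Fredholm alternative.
(I - K) is invertible (det(I - K) = 96 ≠ 0), so for every y in C^4 the equation (I - K) x = y has a unique solution.

K has rank 2 and factors as K = U V^T = u1 v1^T + u2 v2^T with u1 = (-3, 0, -3, -3), v1 = (0, 0, 3, 2), u2 = (2, 2, -2, 3), v2 = (0, -1, 3, 1) (multiplying out reproduces the displayed K). The nonzero eigenvalues of U V^T coincide with those of the 2 x 2 matrix G = V^T U = [[v1·u1, v1·u2], [v2·u1, v2·u2]] = [[-15, 0], [-12, -5]], and by the Sylvester determinant identity det(I_4 - U V^T) = det(I_2 - V^T U) = det([[16, 0], [12, 6]]) = (16)(6) - (0)(12) = 96. (Direct check: I - K =
[[1, 2, 3, 4],
 [0, 3, -6, -2],
 [0, -2, 16, 8],
 [0, 3, 0, 4]]
has determinant 96.) The finite-dimensional Fredholm alternative says: either (I - K) is invertible, or ker(I - K) ≠ {0} and then range(I - K) = ker((I - K)^*)^⊥, with dim ker(I - K) = dim ker((I - K)^*). Since det(I - K) ≠ 0, 1 is not an eigenvalue of K and ker(I - K) = {0}, so we are in the first case: for every y there is a unique x = (I - K)^(-1) y. (Explicitly, by the Woodbury identity, (I - U V^T)^(-1) = I + U (I_2 - G)^(-1) V^T.)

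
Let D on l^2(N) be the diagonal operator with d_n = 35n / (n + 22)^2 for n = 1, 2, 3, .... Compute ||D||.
||D|| = 35/88 (attained at n = 22)

For D diagonal, ||D|| = sup_n |d_n|. Treat f(x) = 35x / (x + 22)^2 for real x > 0. By the quotient rule, f'(x) = 35(22 - x)/(x + 22)^3, which is positive for x < 22 and negative for x > 22. So f has a unique maximum at x = 22, and since 22 is a positive integer, the supremum over n ≥ 1 is attained at n = 22: d_22 = 35·22/(22 + 22)^2 = 35·22/1936 = 35/88. Hence ||D|| = 35/88.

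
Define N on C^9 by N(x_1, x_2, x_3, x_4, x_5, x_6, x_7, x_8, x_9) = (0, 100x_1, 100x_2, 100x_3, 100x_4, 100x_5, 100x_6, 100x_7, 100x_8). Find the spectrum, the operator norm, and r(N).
sigma(N) = {0}; ||N|| = 100; r(N) = 0. (N is nilpotent with N^9 = 0.)

On C^9, N is a strictly lower-triangular matrix with 100 on the subdiagonal and zeros elsewhere, so its characteristic polynomial is lambda^9 and every eigenvalue is 0: sigma(N) = {0}. For the operator norm, N e_i = 100e_{i+1} for i = 1, ..., 8 and N e_9 = 0, so the singular values of N are 100 (with multiplicity 8) and 0; hence ||N|| = 100. The spectral radius r(N) = max|lambda| = 0. Note ||N|| > r(N) — characteristic of non-normal nilpotent operators. Indeed N^9 = 0.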